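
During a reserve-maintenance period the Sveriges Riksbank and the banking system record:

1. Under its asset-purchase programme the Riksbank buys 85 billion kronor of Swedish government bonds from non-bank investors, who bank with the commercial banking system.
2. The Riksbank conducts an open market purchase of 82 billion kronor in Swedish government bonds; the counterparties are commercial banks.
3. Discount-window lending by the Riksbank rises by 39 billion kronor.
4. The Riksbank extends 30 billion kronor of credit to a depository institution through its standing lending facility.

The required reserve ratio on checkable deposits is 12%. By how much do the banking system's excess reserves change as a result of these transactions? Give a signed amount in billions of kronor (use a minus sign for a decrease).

Asset purchase (from non-banks) 85 billion kronor: reserves +85B, deposits +85B.
OMO purchase (from banks) 82 billion kronor: reserves +82B, deposits 0.
Discount-window loan 39 billion kronor: reserves +39B, deposits 0.
Discount-window loan 30 billion kronor: reserves +30B, deposits 0.
Totals: Δreserves = +236B, Δdeposits = +85B.
Δrequired reserves = 12% × +85B = +10.2B.
Δexcess reserves = Δreserves − Δrequired = +236B − (+10.2B) = +225.8 billion.

+225.8 billion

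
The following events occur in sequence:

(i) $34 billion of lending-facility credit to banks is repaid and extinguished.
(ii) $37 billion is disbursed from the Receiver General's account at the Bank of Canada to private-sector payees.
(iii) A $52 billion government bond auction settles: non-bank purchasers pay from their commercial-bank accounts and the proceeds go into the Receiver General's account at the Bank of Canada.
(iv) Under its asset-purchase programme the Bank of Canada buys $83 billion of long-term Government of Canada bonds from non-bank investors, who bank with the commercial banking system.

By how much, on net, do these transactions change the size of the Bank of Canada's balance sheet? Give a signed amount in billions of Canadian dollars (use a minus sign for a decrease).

+$49 billion

Discount-window repayment $34 billion: a Bank of Canada asset is shed → −$34B.
Government spending $37 billion: only the composition of liabilities changes → 0.
Government account inflow $52 billion: only the composition of liabilities changes → 0.
Asset purchase (from non-banks) $83 billion: a Bank of Canada asset is acquired → +$83B.
Net: −34 + 0 + 0 + 83 = +$49 billion.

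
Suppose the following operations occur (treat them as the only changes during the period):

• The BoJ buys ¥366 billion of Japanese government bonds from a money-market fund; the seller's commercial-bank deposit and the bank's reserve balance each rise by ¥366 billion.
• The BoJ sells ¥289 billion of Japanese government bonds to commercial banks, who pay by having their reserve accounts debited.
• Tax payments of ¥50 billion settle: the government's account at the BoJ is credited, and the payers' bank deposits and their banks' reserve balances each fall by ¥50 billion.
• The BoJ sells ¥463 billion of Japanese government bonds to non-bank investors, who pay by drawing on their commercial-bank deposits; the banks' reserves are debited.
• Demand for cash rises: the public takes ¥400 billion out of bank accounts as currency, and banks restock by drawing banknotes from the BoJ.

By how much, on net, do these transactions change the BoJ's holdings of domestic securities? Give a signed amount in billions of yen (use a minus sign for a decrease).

BoJ balance sheet:
  Assets:      Securities −¥386B
  Liabilities: Bank reserves −¥836B, Currency in circulation +¥400B, Government deposits +¥50B
Commercial banking system:
  Assets:      Reserves at CB −¥836B, Securities +¥289B
  Liabilities: Checkable deposits −¥547B
So the change in the BoJ's holdings of domestic securities is -¥386 billion.

-¥386 billion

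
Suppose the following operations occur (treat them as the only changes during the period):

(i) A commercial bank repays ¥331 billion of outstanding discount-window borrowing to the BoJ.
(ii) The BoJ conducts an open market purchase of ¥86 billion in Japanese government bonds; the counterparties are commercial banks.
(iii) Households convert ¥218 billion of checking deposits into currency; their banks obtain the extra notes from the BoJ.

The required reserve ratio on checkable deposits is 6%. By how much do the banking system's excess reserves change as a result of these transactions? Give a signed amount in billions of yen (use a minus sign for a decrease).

Discount-window repayment ¥331 billion: reserves −¥331B, deposits 0.
OMO purchase (from banks) ¥86 billion: reserves +¥86B, deposits 0.
Currency withdrawal ¥218 billion: reserves −¥218B, deposits −¥218B.
Totals: Δreserves = −¥463B, Δdeposits = −¥218B.
Δrequired reserves = 6% × −¥218B = −¥13.08B.
Δexcess reserves = Δreserves − Δrequired = −¥463B − (−¥13.08B) = -¥449.92 billion.

-¥449.92 billion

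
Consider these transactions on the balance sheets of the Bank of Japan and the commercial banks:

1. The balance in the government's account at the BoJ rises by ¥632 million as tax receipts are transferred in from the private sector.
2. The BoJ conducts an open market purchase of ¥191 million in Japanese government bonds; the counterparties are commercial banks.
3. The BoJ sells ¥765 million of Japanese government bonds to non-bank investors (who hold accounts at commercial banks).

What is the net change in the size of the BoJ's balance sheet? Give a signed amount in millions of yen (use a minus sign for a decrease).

Government account inflow ¥632 million: only the composition of liabilities changes → 0.
OMO purchase (from banks) ¥191 million: a BoJ asset is acquired → +¥191M.
Asset sale (to non-banks) ¥765 million: a BoJ asset is shed → −¥765M.
Net: 0 + 191 − 765 = -¥574 million.

-¥574 million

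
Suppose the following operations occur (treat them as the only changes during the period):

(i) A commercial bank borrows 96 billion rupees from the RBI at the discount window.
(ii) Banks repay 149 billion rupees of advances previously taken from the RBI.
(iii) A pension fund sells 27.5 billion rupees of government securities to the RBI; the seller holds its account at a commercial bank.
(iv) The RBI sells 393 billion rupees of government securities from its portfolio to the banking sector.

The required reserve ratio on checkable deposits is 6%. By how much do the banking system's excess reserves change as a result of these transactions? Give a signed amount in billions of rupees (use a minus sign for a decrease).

Discount-window loan 96 billion rupees: reserves +96B, deposits 0.
Discount-window repayment 149 billion rupees: reserves −149B, deposits 0.
Asset purchase (from non-banks) 27.5 billion rupees: reserves +27.5B, deposits +27.5B.
OMO sale (to banks) 393 billion rupees: reserves −393B, deposits 0.
Totals: Δreserves = −418.5B, Δdeposits = +27.5B.
Δrequired reserves = 6% × +27.5B = +1.65B.
Δexcess reserves = Δreserves − Δrequired = −418.5B − (+1.65B) = -420.15 billion.

-420.15 billion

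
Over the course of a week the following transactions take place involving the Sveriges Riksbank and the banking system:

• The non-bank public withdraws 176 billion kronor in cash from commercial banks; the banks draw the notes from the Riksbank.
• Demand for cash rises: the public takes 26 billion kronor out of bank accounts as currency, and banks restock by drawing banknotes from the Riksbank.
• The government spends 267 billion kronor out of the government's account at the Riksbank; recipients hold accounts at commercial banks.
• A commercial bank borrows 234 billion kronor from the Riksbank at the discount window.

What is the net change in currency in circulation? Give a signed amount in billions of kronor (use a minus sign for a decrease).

Riksbank balance sheet:
  Assets:      Loans to banks +234B
  Liabilities: Bank reserves +299B, Currency in circulation +202B, Government deposits −267B
So the change in currency in circulation is +202 billion.

+202 billion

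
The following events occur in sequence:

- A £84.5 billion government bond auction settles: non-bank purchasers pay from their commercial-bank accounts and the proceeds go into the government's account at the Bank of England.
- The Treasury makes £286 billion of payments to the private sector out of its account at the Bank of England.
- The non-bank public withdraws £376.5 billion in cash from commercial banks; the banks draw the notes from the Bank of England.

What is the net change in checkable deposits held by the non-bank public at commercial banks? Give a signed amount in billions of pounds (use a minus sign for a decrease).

Government account inflow £84.5 billion: non-bank counterparties' bank balances fall → −£84.5B.
Government spending £286 billion: non-bank counterparties' bank balances rise → +£286B.
Currency withdrawal £376.5 billion: non-bank counterparties' bank balances fall → −£376.5B.
Net: −84.5 + 286 − 376.5 = -£175 billion.

-£175 billion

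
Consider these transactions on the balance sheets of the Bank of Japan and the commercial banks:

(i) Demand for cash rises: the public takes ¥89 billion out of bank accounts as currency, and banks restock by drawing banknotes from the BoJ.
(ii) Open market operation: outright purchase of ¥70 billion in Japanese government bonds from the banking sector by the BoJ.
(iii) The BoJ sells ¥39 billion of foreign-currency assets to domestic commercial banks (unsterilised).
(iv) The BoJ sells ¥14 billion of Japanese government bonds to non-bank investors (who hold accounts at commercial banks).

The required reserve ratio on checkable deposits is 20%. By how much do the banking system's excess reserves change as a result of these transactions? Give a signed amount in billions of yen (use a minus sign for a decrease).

Currency withdrawal ¥89 billion: reserves −¥89B, deposits −¥89B.
OMO purchase (from banks) ¥70 billion: reserves +¥70B, deposits 0.
FX sale ¥39 billion: reserves −¥39B, deposits 0.
Asset sale (to non-banks) ¥14 billion: reserves −¥14B, deposits −¥14B.
Totals: Δreserves = −¥72B, Δdeposits = −¥103B.
Δrequired reserves = 20% × −¥103B = −¥20.6B.
Δexcess reserves = Δreserves − Δrequired = −¥72B − (−¥20.6B) = -¥51.4 billion.

-¥51.4 billion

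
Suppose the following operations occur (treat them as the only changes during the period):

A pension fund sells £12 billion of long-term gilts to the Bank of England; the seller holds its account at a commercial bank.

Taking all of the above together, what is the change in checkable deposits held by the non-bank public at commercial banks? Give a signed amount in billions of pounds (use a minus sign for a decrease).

Bank of England balance sheet:
  Assets:      Securities +£12B
  Liabilities: Bank reserves +£12B
Commercial banking system:
  Assets:      Reserves at CB +£12B
  Liabilities: Checkable deposits +£12B
So the change in checkable deposits held by the non-bank public at commercial banks is +£12 billion.

+£12 billion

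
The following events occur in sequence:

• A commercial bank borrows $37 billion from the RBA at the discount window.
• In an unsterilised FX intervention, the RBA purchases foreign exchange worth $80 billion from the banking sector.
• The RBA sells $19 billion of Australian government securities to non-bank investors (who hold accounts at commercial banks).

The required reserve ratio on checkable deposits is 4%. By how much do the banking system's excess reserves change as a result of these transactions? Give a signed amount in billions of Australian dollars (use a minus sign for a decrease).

Discount-window loan $37 billion: reserves +$37B, deposits 0.
FX purchase $80 billion: reserves +$80B, deposits 0.
Asset sale (to non-banks) $19 billion: reserves −$19B, deposits −$19B.
Totals: Δreserves = +$98B, Δdeposits = −$19B.
Δrequired reserves = 4% × −$19B = −$0.76B.
Δexcess reserves = Δreserves − Δrequired = +$98B − (−$0.76B) = +$98.76 billion.

+$98.76 billion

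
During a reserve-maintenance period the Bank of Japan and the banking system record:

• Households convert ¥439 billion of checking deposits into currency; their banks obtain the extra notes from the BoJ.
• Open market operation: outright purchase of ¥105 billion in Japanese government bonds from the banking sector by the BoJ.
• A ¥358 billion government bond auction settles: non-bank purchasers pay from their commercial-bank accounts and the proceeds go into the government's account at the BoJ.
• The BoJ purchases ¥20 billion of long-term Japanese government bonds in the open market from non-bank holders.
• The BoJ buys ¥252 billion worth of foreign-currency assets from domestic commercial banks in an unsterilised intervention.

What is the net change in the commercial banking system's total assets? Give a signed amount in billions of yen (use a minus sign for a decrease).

-¥777 billion

Currency withdrawal ¥439 billion: bank balance sheets shrink → −¥439B.
OMO purchase (from banks) ¥105 billion: just an asset swap on bank balance sheets → 0.
Government account inflow ¥358 billion: bank balance sheets shrink → −¥358B.
Asset purchase (from non-banks) ¥20 billion: bank balance sheets expand → +¥20B.
FX purchase ¥252 billion: just an asset swap on bank balance sheets → 0.
Net: −439 + 0 − 358 + 20 + 0 = -¥777 billion.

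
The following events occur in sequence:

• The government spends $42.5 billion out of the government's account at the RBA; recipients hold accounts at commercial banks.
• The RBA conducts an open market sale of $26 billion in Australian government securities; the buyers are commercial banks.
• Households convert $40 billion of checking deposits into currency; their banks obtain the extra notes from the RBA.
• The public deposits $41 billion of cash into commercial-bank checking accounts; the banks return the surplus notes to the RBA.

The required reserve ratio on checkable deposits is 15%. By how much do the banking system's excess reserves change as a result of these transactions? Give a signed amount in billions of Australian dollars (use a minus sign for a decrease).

+$10.975 billion

Government spending $42.5 billion: reserves +$42.5B, deposits +$42.5B.
OMO sale (to banks) $26 billion: reserves −$26B, deposits 0.
Currency withdrawal $40 billion: reserves −$40B, deposits −$40B.
Currency deposit $41 billion: reserves +$41B, deposits +$41B.
Totals: Δreserves = +$17.5B, Δdeposits = +$43.5B.
Δrequired reserves = 15% × +$43.5B = +$6.525B.
Δexcess reserves = Δreserves − Δrequired = +$17.5B − (+$6.525B) = +$10.975 billion.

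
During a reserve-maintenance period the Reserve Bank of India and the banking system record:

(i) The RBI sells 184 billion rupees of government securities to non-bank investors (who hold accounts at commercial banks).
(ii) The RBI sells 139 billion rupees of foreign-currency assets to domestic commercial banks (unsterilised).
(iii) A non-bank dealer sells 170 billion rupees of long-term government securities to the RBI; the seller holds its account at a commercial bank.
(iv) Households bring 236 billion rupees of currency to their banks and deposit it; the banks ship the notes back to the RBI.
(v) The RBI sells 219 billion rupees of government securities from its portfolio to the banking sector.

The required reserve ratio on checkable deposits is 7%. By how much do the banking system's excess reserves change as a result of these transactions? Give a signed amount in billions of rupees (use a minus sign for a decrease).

Asset sale (to non-banks) 184 billion rupees: reserves −184B, deposits −184B.
FX sale 139 billion rupees: reserves −139B, deposits 0.
Asset purchase (from non-banks) 170 billion rupees: reserves +170B, deposits +170B.
Currency deposit 236 billion rupees: reserves +236B, deposits +236B.
OMO sale (to banks) 219 billion rupees: reserves −219B, deposits 0.
Totals: Δreserves = −136B, Δdeposits = +222B.
Δrequired reserves = 7% × +222B = +15.54B.
Δexcess reserves = Δreserves − Δrequired = −136B − (+15.54B) = -151.54 billion.

-151.54 billion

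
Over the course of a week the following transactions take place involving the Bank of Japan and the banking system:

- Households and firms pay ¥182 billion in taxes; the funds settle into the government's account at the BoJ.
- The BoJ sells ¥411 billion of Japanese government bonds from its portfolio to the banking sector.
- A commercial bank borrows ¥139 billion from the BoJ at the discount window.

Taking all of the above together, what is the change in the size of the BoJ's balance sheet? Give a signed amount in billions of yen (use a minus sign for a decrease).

-¥272 billion

BoJ balance sheet:
  Assets:      Securities −¥411B, Loans to banks +¥139B
  Liabilities: Bank reserves −¥454B, Government deposits +¥182B
Commercial banking system:
  Assets:      Reserves at CB −¥454B, Securities +¥411B
  Liabilities: Checkable deposits −¥182B, Borrowings from CB +¥139B
Change in total BoJ assets = -¥272 billion.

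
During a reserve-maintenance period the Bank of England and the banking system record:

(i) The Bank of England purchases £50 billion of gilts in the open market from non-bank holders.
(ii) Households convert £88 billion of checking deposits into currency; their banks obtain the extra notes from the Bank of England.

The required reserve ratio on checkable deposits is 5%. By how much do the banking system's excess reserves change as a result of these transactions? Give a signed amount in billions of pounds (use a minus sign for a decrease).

-£36.1 billion

Asset purchase (from non-banks) £50 billion: reserves +£50B, deposits +£50B.
Currency withdrawal £88 billion: reserves −£88B, deposits −£88B.
Totals: Δreserves = −£38B, Δdeposits = −£38B.
Δrequired reserves = 5% × −£38B = −£1.9B.
Δexcess reserves = Δreserves − Δrequired = −£38B − (−£1.9B) = -£36.1 billion.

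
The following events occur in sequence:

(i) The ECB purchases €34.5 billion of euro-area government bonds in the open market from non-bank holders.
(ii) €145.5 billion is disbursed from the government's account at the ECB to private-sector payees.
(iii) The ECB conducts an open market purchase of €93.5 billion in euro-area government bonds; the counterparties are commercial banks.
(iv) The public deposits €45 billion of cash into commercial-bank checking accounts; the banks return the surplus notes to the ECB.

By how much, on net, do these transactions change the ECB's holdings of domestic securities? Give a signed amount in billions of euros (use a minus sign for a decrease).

+€128 billion

Asset purchase (from non-banks) €34.5 billion: securities added to the ECB's portfolio → +€34.5B.
Government spending €145.5 billion: the ECB's securities portfolio is untouched → 0.
OMO purchase (from banks) €93.5 billion: securities added to the ECB's portfolio → +€93.5B.
Currency deposit €45 billion: the ECB's securities portfolio is untouched → 0.
Net: 34.5 + 0 + 93.5 + 0 = +€128 billion.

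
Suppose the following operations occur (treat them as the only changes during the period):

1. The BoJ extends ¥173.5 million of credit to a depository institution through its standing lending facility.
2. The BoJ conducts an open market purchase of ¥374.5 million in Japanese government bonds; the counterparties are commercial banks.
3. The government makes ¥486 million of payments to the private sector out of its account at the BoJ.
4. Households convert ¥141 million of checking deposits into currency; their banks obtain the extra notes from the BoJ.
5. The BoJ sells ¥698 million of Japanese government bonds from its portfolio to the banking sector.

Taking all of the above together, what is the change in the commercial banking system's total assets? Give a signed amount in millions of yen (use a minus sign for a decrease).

+¥518.5 million

Discount-window loan ¥173.5 million: bank balance sheets expand → +¥173.5M.
OMO purchase (from banks) ¥374.5 million: just an asset swap on bank balance sheets → 0.
Government spending ¥486 million: bank balance sheets expand → +¥486M.
Currency withdrawal ¥141 million: bank balance sheets shrink → −¥141M.
OMO sale (to banks) ¥698 million: just an asset swap on bank balance sheets → 0.
Net: 173.5 + 0 + 486 − 141 + 0 = +¥518.5 million.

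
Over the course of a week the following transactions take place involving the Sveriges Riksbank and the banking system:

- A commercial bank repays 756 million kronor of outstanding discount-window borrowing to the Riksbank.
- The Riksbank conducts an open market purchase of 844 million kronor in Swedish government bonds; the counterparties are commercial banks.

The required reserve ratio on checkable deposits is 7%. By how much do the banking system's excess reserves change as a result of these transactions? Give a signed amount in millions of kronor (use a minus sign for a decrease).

Discount-window repayment 756 million kronor: reserves −756M, deposits 0.
OMO purchase (from banks) 844 million kronor: reserves +844M, deposits 0.
Totals: Δreserves = +88M, Δdeposits = 0.
Δrequired reserves = 7% × 0 = 0.
Δexcess reserves = Δreserves − Δrequired = +88M − (0) = +88 million.

+88 million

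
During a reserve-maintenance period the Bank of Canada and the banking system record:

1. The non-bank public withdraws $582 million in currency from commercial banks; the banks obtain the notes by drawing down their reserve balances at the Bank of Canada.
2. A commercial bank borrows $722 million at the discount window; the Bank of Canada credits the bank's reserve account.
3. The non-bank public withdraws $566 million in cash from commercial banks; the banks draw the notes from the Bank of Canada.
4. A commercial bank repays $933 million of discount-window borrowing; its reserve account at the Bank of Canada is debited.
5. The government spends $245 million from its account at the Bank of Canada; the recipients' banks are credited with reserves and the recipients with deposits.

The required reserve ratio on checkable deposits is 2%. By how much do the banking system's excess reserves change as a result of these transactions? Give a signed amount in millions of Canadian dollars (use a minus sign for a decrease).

Currency withdrawal $582 million: reserves −$582M, deposits −$582M.
Discount-window loan $722 million: reserves +$722M, deposits 0.
Currency withdrawal $566 million: reserves −$566M, deposits −$566M.
Discount-window repayment $933 million: reserves −$933M, deposits 0.
Government spending $245 million: reserves +$245M, deposits +$245M.
Totals: Δreserves = −$1114M, Δdeposits = −$903M.
Δrequired reserves = 2% × −$903M = −$18.06M.
Δexcess reserves = Δreserves − Δrequired = −$1114M − (−$18.06M) = -$1095.94 million.

-$1095.94 million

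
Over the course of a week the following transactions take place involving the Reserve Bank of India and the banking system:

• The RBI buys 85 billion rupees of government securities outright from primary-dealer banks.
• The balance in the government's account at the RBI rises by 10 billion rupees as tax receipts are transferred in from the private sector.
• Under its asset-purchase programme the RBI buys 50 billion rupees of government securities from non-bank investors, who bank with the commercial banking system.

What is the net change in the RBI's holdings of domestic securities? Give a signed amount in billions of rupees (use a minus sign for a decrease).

OMO purchase (from banks) 85 billion rupees: securities added to the RBI's portfolio → +85B.
Government account inflow 10 billion rupees: the RBI's securities portfolio is untouched → 0.
Asset purchase (from non-banks) 50 billion rupees: securities added to the RBI's portfolio → +50B.
Net: 85 + 0 + 50 = +135 billion.

+135 billion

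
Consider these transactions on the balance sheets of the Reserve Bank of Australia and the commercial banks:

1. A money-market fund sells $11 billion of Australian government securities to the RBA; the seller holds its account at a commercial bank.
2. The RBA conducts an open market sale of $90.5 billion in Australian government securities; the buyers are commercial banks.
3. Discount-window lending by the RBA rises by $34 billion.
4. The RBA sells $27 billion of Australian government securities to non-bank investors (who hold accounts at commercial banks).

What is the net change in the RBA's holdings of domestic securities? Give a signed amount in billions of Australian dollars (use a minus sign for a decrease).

RBA balance sheet:
  Assets:      Securities −$106.5B, Loans to banks +$34B
  Liabilities: Bank reserves −$72.5B
Commercial banking system:
  Assets:      Reserves at CB −$72.5B, Securities +$90.5B
  Liabilities: Checkable deposits −$16B, Borrowings from CB +$34B
So the change in the RBA's holdings of domestic securities is -$106.5 billion.

-$106.5 billion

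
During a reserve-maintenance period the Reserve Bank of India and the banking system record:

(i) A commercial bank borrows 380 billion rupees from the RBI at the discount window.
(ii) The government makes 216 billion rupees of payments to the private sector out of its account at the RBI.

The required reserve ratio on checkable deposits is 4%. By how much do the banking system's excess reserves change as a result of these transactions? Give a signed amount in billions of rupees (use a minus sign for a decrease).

+587.36 billion

Discount-window loan 380 billion rupees: reserves +380B, deposits 0.
Government spending 216 billion rupees: reserves +216B, deposits +216B.
Totals: Δreserves = +596B, Δdeposits = +216B.
Δrequired reserves = 4% × +216B = +8.64B.
Δexcess reserves = Δreserves − Δrequired = +596B − (+8.64B) = +587.36 billion.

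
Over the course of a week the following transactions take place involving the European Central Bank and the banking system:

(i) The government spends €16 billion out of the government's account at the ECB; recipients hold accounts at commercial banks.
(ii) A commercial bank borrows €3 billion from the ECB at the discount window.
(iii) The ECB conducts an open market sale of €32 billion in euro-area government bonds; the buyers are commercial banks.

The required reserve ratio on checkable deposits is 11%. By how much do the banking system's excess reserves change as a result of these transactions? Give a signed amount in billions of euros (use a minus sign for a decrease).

Government spending €16 billion: reserves +€16B, deposits +€16B.
Discount-window loan €3 billion: reserves +€3B, deposits 0.
OMO sale (to banks) €32 billion: reserves −€32B, deposits 0.
Totals: Δreserves = −€13B, Δdeposits = +€16B.
Δrequired reserves = 11% × +€16B = +€1.76B.
Δexcess reserves = Δreserves − Δrequired = −€13B − (+€1.76B) = -€14.76 billion.

-€14.76 billion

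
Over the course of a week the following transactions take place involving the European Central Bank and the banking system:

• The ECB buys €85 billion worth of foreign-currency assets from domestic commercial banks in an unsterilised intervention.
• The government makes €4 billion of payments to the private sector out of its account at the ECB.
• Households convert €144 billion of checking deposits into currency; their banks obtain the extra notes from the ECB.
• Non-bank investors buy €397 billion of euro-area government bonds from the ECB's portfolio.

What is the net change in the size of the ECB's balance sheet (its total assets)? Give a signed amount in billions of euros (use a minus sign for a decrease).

-€312 billion

FX purchase €85 billion: an ECB asset is acquired → +€85B.
Government spending €4 billion: only the composition of liabilities changes → 0.
Currency withdrawal €144 billion: only the composition of liabilities changes → 0.
Asset sale (to non-banks) €397 billion: an ECB asset is shed → −€397B.
Net: 85 + 0 + 0 − 397 = -€312 billion.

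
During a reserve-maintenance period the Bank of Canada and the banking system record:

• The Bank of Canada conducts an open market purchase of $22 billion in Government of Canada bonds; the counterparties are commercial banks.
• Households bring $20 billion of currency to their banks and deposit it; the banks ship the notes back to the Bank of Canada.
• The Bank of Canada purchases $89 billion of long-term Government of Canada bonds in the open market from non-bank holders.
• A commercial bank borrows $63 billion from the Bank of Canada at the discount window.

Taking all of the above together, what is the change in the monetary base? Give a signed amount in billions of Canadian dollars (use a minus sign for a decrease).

+$174 billion

Bank of Canada balance sheet:
  Assets:      Securities +$111B, Loans to banks +$63B
  Liabilities: Bank reserves +$194B, Currency in circulation −$20B
Monetary base = currency + reserves: −$20B + (+$194B) = +$174 billion.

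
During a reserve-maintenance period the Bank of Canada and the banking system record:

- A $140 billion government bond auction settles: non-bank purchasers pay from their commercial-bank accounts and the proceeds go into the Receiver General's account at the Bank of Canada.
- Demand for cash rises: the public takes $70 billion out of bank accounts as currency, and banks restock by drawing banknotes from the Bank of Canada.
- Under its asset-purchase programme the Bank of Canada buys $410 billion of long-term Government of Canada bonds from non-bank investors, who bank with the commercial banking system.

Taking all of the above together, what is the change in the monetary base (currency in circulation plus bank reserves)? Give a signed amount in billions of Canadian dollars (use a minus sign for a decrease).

Bank of Canada balance sheet:
  Assets:      Securities +$410B
  Liabilities: Bank reserves +$200B, Currency in circulation +$70B, Government deposits +$140B
Monetary base = currency + reserves: +$70B + (+$200B) = +$270 billion.

+$270 billion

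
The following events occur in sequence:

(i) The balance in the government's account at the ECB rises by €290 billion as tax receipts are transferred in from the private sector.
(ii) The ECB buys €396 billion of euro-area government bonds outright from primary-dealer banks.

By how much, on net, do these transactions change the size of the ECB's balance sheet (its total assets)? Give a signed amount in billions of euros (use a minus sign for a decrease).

ECB balance sheet:
  Assets:      Securities +€396B
  Liabilities: Bank reserves +€106B, Government deposits +€290B
Commercial banking system:
  Assets:      Reserves at CB +€106B, Securities −€396B
  Liabilities: Checkable deposits −€290B
Change in total ECB assets = +€396 billion.

+€396 billion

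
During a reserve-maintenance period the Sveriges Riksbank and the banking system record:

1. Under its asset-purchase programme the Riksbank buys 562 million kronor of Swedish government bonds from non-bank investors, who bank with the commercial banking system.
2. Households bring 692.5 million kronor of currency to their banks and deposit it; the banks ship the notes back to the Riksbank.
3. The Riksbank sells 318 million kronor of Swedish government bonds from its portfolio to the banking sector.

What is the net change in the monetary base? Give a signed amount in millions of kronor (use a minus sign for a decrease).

Riksbank balance sheet:
  Assets:      Securities +244M
  Liabilities: Bank reserves +936.5M, Currency in circulation −692.5M
Commercial banking system:
  Assets:      Reserves at CB +936.5M, Securities +318M
  Liabilities: Checkable deposits +1254.5M
Monetary base = currency + reserves: −692.5M + (+936.5M) = +244 million.

+244 million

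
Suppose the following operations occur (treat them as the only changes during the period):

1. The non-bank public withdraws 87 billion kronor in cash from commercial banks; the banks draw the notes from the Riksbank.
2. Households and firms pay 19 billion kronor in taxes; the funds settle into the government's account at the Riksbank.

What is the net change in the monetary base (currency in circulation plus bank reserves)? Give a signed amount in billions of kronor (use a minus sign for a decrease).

Riksbank balance sheet:
  Assets:      no change
  Liabilities: Bank reserves −106B, Currency in circulation +87B, Government deposits +19B
Commercial banking system:
  Assets:      Reserves at CB −106B
  Liabilities: Checkable deposits −106B
Monetary base = currency + reserves: +87B + (−106B) = -19 billion.

-19 billion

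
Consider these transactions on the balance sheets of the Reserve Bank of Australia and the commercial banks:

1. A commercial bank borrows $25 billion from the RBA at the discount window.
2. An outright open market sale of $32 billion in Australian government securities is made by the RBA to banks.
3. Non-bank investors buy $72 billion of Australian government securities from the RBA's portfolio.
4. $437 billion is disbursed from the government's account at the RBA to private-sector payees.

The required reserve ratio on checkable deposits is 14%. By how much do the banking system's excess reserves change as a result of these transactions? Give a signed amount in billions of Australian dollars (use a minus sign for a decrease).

+$306.9 billion

Discount-window loan $25 billion: reserves +$25B, deposits 0.
OMO sale (to banks) $32 billion: reserves −$32B, deposits 0.
Asset sale (to non-banks) $72 billion: reserves −$72B, deposits −$72B.
Government spending $437 billion: reserves +$437B, deposits +$437B.
Totals: Δreserves = +$358B, Δdeposits = +$365B.
Δrequired reserves = 14% × +$365B = +$51.1B.
Δexcess reserves = Δreserves − Δrequired = +$358B − (+$51.1B) = +$306.9 billion.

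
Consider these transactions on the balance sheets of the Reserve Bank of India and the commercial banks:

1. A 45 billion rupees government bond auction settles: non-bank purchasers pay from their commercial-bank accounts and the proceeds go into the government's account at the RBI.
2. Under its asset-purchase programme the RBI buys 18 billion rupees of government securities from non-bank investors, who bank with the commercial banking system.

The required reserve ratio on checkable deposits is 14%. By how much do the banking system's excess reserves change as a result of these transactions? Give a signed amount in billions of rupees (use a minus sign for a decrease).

Government account inflow 45 billion rupees: reserves −45B, deposits −45B.
Asset purchase (from non-banks) 18 billion rupees: reserves +18B, deposits +18B.
Totals: Δreserves = −27B, Δdeposits = −27B.
Δrequired reserves = 14% × −27B = −3.78B.
Δexcess reserves = Δreserves − Δrequired = −27B − (−3.78B) = -23.22 billion.

-23.22 billion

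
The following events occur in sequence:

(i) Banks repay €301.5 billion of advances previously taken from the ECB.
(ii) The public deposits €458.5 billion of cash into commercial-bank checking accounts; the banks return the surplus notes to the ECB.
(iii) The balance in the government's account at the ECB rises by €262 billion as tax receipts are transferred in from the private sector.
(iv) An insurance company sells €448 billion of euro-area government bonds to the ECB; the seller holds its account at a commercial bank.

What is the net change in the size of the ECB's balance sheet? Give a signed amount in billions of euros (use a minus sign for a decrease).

+€146.5 billion

ECB balance sheet:
  Assets:      Securities +€448B, Loans to banks −€301.5B
  Liabilities: Bank reserves +€343B, Currency in circulation −€458.5B, Government deposits +€262B
Change in total ECB assets = +€146.5 billion.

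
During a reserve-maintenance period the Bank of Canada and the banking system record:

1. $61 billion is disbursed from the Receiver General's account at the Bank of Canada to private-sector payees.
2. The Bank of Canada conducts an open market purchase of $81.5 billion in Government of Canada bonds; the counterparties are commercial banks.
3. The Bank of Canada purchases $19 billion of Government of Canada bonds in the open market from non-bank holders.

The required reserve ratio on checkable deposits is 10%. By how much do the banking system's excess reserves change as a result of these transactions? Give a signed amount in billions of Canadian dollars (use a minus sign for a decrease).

Government spending $61 billion: reserves +$61B, deposits +$61B.
OMO purchase (from banks) $81.5 billion: reserves +$81.5B, deposits 0.
Asset purchase (from non-banks) $19 billion: reserves +$19B, deposits +$19B.
Totals: Δreserves = +$161.5B, Δdeposits = +$80B.
Δrequired reserves = 10% × +$80B = +$8B.
Δexcess reserves = Δreserves − Δrequired = +$161.5B − (+$8B) = +$153.5 billion.

+$153.5 billion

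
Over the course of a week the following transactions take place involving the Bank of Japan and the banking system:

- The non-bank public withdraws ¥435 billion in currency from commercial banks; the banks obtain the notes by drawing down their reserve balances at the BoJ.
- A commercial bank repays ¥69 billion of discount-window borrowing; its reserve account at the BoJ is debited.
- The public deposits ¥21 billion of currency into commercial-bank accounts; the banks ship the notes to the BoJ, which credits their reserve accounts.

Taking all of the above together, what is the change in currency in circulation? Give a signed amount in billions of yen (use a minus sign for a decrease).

Currency withdrawal ¥435 billion: notes leave the central bank → +¥435B.
Discount-window repayment ¥69 billion: no currency enters or leaves circulation → 0.
Currency deposit ¥21 billion: notes return to the central bank → −¥21B.
Net: 435 + 0 − 21 = +¥414 billion.

+¥414 billion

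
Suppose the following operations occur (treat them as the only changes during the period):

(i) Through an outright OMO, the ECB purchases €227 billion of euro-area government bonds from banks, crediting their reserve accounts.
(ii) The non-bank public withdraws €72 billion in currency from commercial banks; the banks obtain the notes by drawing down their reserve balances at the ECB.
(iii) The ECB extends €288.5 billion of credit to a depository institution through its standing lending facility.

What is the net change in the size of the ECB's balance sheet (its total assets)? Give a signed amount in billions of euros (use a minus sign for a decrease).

+€515.5 billion

ECB balance sheet:
  Assets:      Securities +€227B, Loans to banks +€288.5B
  Liabilities: Bank reserves +€443.5B, Currency in circulation +€72B
Change in total ECB assets = +€515.5 billion.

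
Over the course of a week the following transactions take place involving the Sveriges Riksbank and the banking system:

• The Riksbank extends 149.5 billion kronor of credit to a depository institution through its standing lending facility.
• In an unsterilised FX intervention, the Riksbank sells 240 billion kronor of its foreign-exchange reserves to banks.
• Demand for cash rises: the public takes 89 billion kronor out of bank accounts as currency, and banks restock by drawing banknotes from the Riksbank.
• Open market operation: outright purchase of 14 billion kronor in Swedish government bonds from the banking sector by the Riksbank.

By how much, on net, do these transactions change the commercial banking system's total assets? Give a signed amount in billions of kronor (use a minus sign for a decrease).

+60.5 billion

Discount-window loan 149.5 billion kronor: bank balance sheets expand → +149.5B.
FX sale 240 billion kronor: just an asset swap on bank balance sheets → 0.
Currency withdrawal 89 billion kronor: bank balance sheets shrink → −89B.
OMO purchase (from banks) 14 billion kronor: just an asset swap on bank balance sheets → 0.
Net: 149.5 + 0 − 89 + 0 = +60.5 billion.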